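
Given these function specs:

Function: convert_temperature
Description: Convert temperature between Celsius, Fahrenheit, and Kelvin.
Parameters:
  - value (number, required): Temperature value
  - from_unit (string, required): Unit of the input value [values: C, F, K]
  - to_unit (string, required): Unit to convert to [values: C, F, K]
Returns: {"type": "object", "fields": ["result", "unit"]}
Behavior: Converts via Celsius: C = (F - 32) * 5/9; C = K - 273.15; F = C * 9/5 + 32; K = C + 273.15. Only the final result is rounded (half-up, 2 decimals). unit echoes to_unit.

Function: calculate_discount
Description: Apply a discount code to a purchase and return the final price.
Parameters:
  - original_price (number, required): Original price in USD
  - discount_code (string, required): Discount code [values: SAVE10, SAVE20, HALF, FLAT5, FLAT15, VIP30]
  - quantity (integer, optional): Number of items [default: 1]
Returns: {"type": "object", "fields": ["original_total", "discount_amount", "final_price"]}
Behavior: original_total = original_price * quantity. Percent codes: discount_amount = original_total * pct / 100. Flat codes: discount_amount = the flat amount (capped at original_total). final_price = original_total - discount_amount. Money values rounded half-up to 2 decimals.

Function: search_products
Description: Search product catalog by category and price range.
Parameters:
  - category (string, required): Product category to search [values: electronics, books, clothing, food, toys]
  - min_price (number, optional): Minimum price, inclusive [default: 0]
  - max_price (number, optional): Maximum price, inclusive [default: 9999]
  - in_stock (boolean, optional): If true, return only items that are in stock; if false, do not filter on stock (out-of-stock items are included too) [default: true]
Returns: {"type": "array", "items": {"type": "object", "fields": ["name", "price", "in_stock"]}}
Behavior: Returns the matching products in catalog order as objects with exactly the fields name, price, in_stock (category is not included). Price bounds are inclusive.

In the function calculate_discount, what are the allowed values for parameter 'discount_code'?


The calculate_discount spec declares:
  - discount_code (string, required): Discount code [values: SAVE10, SAVE20, HALF, FLAT5, FLAT15, VIP30]
Allowed values:
SAVE10, SAVE20, HALF, FLAT5, FLAT15, VIP30


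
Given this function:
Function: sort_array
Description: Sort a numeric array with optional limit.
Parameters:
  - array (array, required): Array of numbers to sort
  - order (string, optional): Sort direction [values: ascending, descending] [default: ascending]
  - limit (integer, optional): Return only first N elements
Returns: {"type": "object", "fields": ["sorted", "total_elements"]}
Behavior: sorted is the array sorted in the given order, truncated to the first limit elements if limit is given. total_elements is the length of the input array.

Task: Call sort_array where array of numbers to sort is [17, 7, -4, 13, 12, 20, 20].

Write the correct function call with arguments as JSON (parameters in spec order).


Mapping each described value to its parameter name:
  'Array of numbers to sort' -> array = [17, 7, -4, 13, 12, 20, 20]
sort_array({"array": [17, 7, -4, 13, 12, 20, 20]})


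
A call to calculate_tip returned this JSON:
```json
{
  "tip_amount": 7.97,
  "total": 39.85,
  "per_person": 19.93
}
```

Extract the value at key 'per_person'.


19.93


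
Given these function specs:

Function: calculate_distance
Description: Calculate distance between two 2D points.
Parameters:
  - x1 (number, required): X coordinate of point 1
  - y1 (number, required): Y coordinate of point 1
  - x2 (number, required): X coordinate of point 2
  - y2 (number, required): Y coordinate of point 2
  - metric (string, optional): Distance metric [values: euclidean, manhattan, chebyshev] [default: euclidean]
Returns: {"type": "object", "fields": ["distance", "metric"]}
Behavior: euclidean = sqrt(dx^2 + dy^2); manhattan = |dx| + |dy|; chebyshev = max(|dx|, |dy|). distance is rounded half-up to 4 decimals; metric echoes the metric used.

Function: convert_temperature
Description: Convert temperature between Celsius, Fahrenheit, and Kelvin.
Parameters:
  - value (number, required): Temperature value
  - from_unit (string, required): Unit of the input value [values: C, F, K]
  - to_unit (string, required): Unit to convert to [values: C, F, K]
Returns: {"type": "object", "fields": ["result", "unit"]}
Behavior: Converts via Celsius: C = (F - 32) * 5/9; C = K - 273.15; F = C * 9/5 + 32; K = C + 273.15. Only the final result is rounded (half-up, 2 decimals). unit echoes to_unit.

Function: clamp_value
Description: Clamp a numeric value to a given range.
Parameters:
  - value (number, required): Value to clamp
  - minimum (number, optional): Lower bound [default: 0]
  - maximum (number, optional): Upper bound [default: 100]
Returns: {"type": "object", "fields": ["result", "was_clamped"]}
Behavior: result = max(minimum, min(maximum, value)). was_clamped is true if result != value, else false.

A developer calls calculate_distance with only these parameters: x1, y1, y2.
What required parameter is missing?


Required parameters: x1, y1, x2, y2
Provided: x1, y1, y2
Missing: x2
x2


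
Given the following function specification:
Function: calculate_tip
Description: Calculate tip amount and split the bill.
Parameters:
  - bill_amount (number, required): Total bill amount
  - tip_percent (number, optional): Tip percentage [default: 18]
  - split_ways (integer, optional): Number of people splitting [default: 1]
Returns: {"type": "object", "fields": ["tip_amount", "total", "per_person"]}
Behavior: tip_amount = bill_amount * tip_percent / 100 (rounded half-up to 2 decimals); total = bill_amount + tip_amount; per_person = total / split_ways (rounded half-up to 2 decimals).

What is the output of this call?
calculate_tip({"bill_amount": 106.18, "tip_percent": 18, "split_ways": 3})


tip_amount = 106.18 * 18/100 = 19.1124 -> 19.11
total = 106.18 + 19.11 = 125.29
per_person = 125.29 / 3 = 41.763333 -> 41.76
Output:
{"tip_amount": 19.11, "total": 125.29, "per_person": 41.76}


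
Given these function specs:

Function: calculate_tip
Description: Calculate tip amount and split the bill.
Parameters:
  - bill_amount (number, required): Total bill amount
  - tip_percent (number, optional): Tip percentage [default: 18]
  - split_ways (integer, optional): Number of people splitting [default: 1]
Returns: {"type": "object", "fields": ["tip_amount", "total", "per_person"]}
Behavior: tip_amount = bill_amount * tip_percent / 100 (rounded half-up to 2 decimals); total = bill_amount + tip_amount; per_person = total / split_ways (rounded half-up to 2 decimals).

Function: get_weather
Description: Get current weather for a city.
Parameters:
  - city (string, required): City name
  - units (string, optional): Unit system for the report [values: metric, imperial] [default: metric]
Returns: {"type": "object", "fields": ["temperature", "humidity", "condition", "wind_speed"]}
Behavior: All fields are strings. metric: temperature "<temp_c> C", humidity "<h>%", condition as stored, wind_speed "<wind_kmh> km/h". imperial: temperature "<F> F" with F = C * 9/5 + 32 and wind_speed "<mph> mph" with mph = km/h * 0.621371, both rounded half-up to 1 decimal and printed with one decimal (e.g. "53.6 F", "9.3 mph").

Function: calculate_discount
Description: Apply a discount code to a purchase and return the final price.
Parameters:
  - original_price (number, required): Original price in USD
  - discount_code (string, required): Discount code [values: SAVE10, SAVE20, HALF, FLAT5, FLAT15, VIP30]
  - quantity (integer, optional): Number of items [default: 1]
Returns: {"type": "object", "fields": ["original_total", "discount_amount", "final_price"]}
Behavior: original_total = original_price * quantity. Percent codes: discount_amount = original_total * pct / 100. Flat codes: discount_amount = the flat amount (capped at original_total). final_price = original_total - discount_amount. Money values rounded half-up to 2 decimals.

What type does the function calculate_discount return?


The calculate_discount spec declares Returns: {"type": "object", "fields": ["original_total", "discount_amount", "final_price"]}
Type:
object


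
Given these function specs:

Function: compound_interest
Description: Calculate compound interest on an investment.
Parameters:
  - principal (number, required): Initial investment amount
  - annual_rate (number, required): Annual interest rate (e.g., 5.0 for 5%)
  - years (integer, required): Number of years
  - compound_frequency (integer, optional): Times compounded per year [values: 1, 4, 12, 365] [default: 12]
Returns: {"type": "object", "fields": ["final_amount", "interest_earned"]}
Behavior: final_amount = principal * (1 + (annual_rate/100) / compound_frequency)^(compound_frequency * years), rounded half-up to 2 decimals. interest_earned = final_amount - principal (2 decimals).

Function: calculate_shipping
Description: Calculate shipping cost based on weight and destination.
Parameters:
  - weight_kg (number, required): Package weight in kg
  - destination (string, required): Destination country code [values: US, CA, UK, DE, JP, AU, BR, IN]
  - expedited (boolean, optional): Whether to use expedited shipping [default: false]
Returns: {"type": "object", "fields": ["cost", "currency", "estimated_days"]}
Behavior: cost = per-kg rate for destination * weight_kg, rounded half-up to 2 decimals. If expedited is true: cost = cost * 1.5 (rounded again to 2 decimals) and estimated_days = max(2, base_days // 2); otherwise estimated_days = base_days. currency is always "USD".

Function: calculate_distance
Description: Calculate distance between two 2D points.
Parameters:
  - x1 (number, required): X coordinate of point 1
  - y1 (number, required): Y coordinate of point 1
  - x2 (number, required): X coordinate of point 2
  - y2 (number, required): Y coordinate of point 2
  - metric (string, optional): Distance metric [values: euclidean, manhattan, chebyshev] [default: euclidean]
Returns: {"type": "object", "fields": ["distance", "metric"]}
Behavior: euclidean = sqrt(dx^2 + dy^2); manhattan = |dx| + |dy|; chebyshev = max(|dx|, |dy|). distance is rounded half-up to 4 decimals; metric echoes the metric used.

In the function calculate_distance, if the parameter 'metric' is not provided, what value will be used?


The calculate_distance spec declares:
  - metric (string, optional): Distance metric [values: euclidean, manhattan, chebyshev] [default: euclidean]
Default:
euclidean


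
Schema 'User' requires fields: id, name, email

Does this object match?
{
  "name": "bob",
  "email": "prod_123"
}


Checking required fields...
Missing: id
Invalid - missing required field 'id'


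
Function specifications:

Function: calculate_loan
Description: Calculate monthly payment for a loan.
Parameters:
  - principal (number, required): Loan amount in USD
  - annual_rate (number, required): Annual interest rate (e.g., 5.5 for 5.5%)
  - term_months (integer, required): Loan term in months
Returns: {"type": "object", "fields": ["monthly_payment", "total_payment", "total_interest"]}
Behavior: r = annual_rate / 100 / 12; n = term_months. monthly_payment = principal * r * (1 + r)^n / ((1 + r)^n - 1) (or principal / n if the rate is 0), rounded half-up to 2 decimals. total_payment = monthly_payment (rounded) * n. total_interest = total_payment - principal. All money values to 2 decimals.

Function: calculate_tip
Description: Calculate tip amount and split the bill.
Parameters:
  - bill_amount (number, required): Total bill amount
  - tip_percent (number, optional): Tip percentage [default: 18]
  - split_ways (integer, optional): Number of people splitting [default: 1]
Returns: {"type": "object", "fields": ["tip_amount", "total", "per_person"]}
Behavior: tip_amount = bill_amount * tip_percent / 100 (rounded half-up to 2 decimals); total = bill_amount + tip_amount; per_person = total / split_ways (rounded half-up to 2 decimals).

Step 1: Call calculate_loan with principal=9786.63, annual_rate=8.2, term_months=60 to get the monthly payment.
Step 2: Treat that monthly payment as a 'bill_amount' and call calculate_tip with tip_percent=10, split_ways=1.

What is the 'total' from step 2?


Step 1: calculate_loan(principal=9786.63, annual_rate=8.2, term_months=60)
  r = 8.2 / 100 / 12 = 0.006833333333 (keep full precision)
  (1 + r)^60 = 1.50471802
  monthly_payment = 9786.63 * 0.006833333333 * 1.50471802 / (1.50471802 - 1) = 199.375638 -> 199.38
  total_payment = 199.38 * 60 = 11962.80
  total_interest = 11962.80 - 9786.63 = 2176.17
  -> monthly_payment = 199.38
Step 2: calculate_tip(bill_amount=199.38, tip_percent=10, split_ways=1)
  tip_amount = 199.38 * 10/100 = 19.938 -> 19.94
  total = 199.38 + 19.94 = 219.32
  per_person = 219.32 / 1 = 219.32 -> 219.32
  -> total = 219.32
$219.32


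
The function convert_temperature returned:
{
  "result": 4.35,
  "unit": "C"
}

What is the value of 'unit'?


C


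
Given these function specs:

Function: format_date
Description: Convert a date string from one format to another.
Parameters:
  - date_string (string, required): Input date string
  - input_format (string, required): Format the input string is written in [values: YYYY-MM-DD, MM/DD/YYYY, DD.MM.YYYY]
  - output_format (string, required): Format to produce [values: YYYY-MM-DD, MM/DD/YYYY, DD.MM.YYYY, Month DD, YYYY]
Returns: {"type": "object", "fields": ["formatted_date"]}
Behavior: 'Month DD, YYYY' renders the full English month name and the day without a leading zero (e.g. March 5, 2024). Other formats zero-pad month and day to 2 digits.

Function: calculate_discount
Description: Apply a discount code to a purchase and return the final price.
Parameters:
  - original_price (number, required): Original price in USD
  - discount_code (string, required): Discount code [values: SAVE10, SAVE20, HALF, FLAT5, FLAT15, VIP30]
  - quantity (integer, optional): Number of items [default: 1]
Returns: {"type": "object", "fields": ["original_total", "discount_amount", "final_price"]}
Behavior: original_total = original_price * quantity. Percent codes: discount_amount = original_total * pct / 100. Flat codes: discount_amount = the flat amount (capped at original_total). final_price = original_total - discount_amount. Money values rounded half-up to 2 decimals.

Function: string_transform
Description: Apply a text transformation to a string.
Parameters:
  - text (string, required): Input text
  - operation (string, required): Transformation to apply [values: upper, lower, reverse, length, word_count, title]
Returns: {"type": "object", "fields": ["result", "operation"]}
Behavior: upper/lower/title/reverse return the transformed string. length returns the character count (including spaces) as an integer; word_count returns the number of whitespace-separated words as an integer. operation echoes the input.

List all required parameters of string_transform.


Parameters of string_transform and their required/optional flag:
  text: required
  operation: required
operation, text


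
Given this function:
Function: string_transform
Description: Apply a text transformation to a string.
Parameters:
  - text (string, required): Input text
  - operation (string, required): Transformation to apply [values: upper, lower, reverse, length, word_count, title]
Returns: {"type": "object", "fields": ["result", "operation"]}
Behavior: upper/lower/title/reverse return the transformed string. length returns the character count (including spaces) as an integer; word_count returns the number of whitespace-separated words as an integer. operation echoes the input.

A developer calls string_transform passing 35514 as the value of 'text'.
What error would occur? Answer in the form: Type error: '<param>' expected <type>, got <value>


Spec: 'text' is declared as string; 35514 is an integer.
Type error: 'text' expected string, got 35514


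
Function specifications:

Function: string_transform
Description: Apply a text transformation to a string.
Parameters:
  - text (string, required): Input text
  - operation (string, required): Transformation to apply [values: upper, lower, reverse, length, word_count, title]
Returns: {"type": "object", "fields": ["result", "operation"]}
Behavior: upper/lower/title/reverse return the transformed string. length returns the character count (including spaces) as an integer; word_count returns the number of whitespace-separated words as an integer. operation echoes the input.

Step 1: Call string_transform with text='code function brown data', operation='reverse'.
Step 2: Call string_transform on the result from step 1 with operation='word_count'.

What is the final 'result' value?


Step 1: string_transform(text='code function brown data', operation='reverse')
  -> result = 'atad nworb noitcnuf edoc'
Step 2: string_transform(text='atad nworb noitcnuf edoc', operation='word_count')
  words: atad, nworb, noitcnuf, edoc -> 4
  -> result = 4
4


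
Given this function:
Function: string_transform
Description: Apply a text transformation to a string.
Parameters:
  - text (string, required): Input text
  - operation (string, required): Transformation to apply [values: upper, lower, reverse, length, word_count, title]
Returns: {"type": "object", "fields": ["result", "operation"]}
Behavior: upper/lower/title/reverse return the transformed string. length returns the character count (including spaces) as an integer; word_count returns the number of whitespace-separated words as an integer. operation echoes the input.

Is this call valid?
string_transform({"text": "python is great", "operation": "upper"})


Checking all required parameters present and types match... All valid.
Valid


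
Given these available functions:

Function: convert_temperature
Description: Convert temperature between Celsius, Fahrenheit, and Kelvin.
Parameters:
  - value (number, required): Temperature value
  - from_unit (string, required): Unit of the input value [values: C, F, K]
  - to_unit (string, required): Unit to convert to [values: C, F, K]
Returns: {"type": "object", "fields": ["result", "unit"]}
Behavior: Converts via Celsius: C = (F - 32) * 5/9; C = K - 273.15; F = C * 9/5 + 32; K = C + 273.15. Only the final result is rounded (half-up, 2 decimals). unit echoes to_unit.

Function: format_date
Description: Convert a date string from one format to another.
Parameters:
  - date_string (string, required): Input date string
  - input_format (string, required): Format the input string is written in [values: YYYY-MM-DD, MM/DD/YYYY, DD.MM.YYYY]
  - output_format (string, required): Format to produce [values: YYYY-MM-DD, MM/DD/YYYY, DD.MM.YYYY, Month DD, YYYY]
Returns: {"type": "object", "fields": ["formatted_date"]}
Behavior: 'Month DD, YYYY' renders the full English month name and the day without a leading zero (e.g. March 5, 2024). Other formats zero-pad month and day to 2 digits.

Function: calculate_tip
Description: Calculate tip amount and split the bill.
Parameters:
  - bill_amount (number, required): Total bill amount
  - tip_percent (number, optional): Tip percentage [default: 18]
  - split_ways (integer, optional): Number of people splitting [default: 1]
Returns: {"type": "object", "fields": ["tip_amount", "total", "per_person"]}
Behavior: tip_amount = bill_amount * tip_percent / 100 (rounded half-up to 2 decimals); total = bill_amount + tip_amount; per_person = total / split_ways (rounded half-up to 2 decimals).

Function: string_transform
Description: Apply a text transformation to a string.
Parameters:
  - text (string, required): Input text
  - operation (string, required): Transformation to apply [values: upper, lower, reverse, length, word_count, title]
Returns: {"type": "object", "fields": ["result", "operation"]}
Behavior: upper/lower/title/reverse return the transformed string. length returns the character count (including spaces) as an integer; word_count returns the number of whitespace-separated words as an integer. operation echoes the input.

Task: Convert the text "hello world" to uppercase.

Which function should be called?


The task needs a function whose description is: Apply a text transformation to a string.
string_transform


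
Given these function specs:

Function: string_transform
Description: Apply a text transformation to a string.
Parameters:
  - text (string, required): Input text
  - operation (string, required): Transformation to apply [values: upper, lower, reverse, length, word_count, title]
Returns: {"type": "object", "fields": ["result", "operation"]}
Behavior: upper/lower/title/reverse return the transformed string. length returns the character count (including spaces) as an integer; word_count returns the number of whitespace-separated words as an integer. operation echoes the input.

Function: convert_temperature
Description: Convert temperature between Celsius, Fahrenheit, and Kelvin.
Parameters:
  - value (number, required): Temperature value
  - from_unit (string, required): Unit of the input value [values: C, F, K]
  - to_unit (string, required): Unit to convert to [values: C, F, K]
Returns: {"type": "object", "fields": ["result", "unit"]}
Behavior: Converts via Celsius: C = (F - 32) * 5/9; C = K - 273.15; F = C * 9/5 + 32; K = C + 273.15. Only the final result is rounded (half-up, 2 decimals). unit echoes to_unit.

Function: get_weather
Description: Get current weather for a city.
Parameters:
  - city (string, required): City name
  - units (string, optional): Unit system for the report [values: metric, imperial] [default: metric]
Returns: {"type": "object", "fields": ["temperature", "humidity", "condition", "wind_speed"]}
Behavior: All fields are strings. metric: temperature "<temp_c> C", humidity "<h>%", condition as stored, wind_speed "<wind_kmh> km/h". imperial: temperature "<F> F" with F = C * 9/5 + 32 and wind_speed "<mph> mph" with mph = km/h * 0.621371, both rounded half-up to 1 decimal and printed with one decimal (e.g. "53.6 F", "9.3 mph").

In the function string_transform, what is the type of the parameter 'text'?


The string_transform spec declares:
  - text (string, required): Input text
Type:
string


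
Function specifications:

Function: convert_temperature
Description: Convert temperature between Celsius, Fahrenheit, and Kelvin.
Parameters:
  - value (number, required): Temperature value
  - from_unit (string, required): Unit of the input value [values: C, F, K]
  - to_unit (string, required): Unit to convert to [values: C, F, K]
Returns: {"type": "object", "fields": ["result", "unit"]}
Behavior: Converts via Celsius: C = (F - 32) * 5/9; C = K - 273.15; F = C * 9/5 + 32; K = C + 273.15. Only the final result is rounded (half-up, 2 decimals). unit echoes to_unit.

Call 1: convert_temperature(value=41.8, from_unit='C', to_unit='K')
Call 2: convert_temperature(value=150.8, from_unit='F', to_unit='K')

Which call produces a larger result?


Call 1:
  Input already in C: 41.8
  To K: 41.8 + 273.15 = 314.95
  Round to 2 decimals: 314.95
  -> 314.95 K
Call 2:
  To C: (150.8 - 32) * 5/9 = 66
  To K: 66 + 273.15 = 339.15
  Round to 2 decimals: 339.15
  -> 339.15 K
Call 2 (339.15 K)


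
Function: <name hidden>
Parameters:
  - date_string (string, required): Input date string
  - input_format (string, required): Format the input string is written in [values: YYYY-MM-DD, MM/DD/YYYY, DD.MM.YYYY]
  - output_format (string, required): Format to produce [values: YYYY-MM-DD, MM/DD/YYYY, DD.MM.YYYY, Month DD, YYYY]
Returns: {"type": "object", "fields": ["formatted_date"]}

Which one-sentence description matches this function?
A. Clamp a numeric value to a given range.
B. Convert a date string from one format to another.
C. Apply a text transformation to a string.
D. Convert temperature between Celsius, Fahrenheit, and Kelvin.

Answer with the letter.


Parameters date_string, input_format, output_format and return ["formatted_date"] fit: Convert a date string from one format to another.
B


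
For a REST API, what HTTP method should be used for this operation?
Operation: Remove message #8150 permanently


GET = read, POST = create, PUT = update/replace, DELETE = remove
This operation is a removal.
DELETE


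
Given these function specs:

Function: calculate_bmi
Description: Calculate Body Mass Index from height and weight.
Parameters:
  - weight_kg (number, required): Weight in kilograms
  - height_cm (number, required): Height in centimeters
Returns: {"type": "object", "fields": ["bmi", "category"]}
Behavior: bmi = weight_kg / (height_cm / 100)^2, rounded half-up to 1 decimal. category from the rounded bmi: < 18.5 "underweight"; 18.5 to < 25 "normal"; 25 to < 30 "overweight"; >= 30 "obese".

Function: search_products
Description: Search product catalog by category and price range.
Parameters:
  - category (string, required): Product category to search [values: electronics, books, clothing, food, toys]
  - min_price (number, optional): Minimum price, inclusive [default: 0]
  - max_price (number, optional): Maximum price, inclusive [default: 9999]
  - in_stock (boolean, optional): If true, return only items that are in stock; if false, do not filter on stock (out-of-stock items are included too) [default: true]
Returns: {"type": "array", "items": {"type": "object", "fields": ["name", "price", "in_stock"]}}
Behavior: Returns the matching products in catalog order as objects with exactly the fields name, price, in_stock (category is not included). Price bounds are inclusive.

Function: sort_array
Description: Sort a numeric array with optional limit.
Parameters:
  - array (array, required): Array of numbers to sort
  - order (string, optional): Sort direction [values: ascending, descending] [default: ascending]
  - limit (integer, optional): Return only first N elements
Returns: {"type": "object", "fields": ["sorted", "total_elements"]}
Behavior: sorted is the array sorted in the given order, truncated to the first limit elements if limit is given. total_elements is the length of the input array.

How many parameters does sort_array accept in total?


Parameters of sort_array: array (required), order (optional), limit (optional)
Total:
3


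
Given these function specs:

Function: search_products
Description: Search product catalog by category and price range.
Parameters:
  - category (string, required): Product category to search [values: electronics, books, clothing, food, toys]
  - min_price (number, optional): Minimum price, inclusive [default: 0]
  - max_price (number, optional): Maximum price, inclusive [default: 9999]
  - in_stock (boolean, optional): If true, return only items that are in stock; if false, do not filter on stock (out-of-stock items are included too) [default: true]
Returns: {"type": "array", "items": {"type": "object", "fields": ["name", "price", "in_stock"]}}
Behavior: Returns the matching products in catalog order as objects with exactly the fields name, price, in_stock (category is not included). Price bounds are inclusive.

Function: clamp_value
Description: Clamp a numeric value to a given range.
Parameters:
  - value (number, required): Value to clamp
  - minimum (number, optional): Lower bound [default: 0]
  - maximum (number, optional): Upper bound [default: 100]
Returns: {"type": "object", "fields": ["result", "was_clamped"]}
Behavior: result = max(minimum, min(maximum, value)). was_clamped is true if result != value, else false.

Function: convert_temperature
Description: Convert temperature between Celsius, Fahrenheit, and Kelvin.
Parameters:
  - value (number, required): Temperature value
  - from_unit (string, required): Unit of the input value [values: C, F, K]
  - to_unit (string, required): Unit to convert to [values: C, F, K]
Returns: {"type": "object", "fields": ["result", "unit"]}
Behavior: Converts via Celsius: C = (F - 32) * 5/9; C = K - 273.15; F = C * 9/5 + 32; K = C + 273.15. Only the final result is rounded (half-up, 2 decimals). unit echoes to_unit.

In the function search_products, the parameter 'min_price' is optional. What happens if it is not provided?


The search_products spec declares:
  - min_price (number, optional): Minimum price, inclusive [default: 0]
It defaults to 0


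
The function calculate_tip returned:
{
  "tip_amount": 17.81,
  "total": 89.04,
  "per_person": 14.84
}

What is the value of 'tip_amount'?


17.81


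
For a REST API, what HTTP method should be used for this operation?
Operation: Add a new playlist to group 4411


GET = read, POST = create, PUT = update/replace, DELETE = remove
This operation is a create.
POST


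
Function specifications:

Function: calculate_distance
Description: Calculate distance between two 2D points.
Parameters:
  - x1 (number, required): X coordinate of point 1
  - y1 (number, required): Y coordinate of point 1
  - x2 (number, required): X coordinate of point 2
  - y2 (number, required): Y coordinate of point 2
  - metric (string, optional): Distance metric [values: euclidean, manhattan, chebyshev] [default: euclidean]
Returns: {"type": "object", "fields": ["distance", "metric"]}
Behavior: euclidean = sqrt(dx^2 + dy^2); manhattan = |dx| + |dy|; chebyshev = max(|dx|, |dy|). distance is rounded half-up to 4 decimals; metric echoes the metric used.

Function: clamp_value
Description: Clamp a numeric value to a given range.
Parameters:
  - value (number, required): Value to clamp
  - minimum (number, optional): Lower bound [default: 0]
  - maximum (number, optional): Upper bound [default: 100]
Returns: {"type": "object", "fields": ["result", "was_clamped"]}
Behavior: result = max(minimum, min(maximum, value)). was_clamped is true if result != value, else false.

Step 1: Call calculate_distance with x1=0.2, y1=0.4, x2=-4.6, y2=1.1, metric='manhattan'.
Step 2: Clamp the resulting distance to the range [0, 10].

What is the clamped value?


Step 1: calculate_distance (manhattan)
  |dx| = |-4.6 - 0.2| = 4.8; |dy| = |1.1 - 0.4| = 0.7
  manhattan: 4.8 + 0.7 = 5.5
  Round to 4 decimals: 5.5
  -> distance = 5.5
Step 2: clamp_value(value=5.5, minimum=0, maximum=10)
  result = max(0, min(10, 5.5)) = max(0, 5.5) = 5.5
  was_clamped = (5.5 != 5.5) = false
  -> result = 5.5
5.5


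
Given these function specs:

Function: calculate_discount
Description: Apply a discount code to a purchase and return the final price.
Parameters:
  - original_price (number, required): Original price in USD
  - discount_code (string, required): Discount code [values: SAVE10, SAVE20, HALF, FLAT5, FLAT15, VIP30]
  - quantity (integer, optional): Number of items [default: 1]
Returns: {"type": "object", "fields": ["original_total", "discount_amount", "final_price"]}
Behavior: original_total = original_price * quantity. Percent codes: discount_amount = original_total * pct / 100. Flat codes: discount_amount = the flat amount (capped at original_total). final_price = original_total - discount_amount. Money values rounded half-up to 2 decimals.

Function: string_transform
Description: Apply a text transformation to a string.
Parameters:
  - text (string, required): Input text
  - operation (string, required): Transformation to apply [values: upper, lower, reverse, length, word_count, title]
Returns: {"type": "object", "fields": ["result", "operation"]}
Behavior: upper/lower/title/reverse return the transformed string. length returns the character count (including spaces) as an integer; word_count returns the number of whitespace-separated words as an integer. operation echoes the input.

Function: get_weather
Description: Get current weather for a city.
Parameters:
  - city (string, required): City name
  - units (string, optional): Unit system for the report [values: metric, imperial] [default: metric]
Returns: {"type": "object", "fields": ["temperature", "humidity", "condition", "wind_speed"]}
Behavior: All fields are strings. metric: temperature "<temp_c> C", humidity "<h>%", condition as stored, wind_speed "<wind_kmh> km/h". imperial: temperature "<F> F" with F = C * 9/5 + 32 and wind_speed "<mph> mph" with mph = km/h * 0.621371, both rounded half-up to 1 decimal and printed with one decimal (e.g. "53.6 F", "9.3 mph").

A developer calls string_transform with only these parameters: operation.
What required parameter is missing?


Required parameters: text, operation
Provided: operation
Missing: text
text


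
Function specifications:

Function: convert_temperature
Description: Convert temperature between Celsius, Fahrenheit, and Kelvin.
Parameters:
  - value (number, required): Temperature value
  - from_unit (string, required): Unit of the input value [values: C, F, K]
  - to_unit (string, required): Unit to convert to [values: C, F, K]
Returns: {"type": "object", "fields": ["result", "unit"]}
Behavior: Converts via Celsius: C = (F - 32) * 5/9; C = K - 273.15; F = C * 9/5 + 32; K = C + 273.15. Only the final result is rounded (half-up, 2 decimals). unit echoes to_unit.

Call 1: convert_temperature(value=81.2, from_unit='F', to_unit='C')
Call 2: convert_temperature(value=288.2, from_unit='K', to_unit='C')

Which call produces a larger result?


Call 1:
  To C: (81.2 - 32) * 5/9 = 27.333333
  Target is C: 27.333333
  Round to 2 decimals: 27.33
  -> 27.33 C
Call 2:
  To C: 288.2 - 273.15 = 15.05
  Target is C: 15.05
  Round to 2 decimals: 15.05
  -> 15.05 C
Call 1 (27.33 C)


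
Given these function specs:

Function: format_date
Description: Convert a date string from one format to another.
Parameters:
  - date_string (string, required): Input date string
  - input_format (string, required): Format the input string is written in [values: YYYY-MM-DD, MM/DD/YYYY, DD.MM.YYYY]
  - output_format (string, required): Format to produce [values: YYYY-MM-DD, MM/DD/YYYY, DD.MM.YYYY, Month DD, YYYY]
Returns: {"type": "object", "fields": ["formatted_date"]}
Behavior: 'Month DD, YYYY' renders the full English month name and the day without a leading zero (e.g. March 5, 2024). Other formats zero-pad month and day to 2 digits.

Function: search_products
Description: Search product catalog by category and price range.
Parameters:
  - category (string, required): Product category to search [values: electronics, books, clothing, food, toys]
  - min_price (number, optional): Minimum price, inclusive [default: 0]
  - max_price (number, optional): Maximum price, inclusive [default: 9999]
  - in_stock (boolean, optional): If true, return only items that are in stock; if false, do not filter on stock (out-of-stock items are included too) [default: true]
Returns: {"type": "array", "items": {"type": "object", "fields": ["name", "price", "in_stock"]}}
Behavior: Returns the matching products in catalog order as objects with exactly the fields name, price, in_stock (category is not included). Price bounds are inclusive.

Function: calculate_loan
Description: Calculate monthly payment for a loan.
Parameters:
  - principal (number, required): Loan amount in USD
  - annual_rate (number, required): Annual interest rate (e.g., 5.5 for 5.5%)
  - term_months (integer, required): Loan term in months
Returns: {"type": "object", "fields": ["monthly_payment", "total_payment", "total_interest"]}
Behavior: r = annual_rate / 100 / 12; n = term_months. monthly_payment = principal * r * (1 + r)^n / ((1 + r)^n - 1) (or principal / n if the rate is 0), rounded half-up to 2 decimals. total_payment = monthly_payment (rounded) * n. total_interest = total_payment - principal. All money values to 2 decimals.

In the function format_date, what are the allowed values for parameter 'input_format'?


The format_date spec declares:
  - input_format (string, required): Format the input string is written in [values: YYYY-MM-DD, MM/DD/YYYY, DD.MM.YYYY]
Allowed values:
YYYY-MM-DD, MM/DD/YYYY, DD.MM.YYYY


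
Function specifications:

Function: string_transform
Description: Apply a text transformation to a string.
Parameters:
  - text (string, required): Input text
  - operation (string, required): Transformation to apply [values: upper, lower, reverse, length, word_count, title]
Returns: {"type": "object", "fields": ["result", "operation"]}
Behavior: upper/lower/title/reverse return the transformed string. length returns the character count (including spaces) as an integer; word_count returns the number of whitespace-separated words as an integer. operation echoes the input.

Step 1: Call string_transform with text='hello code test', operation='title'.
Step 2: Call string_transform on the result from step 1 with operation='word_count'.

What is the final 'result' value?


Step 1: string_transform(text='hello code test', operation='title')
  -> result = 'Hello Code Test'
Step 2: string_transform(text='Hello Code Test', operation='word_count')
  words: Hello, Code, Test -> 3
  -> result = 3
3


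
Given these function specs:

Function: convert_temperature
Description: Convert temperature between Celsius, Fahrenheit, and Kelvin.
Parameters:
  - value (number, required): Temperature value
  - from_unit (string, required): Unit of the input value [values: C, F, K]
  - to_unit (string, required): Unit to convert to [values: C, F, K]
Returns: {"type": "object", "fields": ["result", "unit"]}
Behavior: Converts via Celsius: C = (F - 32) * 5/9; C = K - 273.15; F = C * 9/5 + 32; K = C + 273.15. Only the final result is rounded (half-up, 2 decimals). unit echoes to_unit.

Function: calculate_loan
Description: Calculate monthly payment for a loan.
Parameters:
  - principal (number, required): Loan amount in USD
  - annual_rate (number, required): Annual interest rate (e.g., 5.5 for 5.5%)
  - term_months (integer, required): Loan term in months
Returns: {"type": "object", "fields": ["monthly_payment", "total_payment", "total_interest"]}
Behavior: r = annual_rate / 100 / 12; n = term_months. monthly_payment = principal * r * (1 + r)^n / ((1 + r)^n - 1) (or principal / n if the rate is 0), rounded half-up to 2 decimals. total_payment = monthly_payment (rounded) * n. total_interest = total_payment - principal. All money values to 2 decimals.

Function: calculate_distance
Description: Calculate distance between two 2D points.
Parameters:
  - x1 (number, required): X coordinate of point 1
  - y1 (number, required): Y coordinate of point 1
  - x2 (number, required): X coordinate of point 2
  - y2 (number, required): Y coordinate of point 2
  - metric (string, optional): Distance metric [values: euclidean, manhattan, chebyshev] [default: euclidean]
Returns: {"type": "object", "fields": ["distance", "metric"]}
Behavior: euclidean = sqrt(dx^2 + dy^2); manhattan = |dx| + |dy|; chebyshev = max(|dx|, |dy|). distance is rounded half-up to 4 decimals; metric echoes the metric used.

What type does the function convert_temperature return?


The convert_temperature spec declares Returns: {"type": "object", "fields": ["result", "unit"]}
Type:
object


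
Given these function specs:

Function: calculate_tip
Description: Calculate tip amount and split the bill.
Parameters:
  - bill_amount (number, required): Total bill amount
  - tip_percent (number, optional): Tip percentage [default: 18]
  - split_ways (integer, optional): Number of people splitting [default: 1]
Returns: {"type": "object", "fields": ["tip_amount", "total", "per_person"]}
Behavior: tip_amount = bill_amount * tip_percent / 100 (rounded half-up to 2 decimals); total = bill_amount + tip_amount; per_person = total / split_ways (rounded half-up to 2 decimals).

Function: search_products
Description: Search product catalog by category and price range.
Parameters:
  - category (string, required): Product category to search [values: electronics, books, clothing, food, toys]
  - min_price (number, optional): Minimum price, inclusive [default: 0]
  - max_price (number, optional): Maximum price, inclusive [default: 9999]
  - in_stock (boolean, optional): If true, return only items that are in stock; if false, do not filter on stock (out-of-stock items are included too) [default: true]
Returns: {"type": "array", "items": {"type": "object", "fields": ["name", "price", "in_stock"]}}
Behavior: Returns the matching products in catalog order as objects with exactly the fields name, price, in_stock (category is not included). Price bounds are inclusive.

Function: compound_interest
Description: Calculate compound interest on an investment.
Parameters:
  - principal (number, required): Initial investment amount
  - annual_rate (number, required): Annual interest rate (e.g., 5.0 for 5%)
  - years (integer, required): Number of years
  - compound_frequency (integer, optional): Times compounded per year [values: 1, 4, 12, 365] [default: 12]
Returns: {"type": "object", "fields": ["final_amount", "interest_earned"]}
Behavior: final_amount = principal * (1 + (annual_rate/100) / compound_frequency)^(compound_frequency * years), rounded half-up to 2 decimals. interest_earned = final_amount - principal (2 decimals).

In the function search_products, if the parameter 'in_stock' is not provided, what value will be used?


The search_products spec declares:
  - in_stock (boolean, optional): If true, return only items that are in stock; if false, do not filter on stock (out-of-stock items are included too) [default: true]
Default:
true
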